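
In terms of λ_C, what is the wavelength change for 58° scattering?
0.4701 λ_C

The Compton shift formula is:
Δλ = λ_C(1 - cos θ)

Dividing both sides by λ_C:
Δλ/λ_C = 1 - cos θ

For θ = 58°:
Δλ/λ_C = 1 - cos(58°)
Δλ/λ_C = 1 - 0.5299
Δλ/λ_C = 0.4701

This means the shift is 0.4701 × λ_C = 1.1406 pm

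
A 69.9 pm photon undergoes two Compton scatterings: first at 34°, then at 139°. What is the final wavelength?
74.5723 pm

Apply Compton shift twice:

First scattering at θ₁ = 34°:
Δλ₁ = λ_C(1 - cos(34°))
Δλ₁ = 2.4263 × 0.1710
Δλ₁ = 0.4148 pm

After first scattering:
λ₁ = 69.9 + 0.4148 = 70.3148 pm

Second scattering at θ₂ = 139°:
Δλ₂ = λ_C(1 - cos(139°))
Δλ₂ = 2.4263 × 1.7547
Δλ₂ = 4.2575 pm

Final wavelength:
λ₂ = 70.3148 + 4.2575 = 74.5723 pm

Total shift: Δλ_total = 0.4148 + 4.2575 = 4.6723 pm

(Intermediate values are shown rounded; full precision is carried through to the final answer.)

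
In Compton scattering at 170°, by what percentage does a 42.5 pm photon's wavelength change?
11.3312%

Calculate the Compton shift:
Δλ = λ_C(1 - cos(170°))
Δλ = 2.4263 × (1 - cos(170°))
Δλ = 2.4263 × 1.9848
Δλ = 4.8158 pm

Percentage change:
(Δλ/λ₀) × 100 = (4.8158/42.5) × 100
= 11.3312%

(Intermediate values are shown rounded; full precision is carried through to the final answer.)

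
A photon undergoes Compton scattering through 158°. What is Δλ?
4.6759 pm

Using the Compton scattering formula:
Δλ = λ_C(1 - cos θ)

where λ_C = h/(m_e·c) ≈ 2.4263 pm is the Compton wavelength of an electron.

For θ = 158°:
cos(158°) = -0.9272
1 - cos(158°) = 1.9272

Δλ = 2.4263 × 1.9272
Δλ = 4.6759 pm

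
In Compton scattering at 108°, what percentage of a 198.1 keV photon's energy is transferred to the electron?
0.3366 (or 33.66%)

Calculate initial and final photon energies:

Initial: E₀ = 198.1 keV → λ₀ = 6.2587 pm
Compton shift: Δλ = 3.1761 pm
Final wavelength: λ' = 9.4347 pm
Final energy: E' = 131.4123 keV

Fractional energy loss:
(E₀ - E')/E₀ = (198.1000 - 131.4123)/198.1000
= 66.6877/198.1000
= 0.3366
= 33.66%

(Intermediate values are shown rounded; full precision is carried through to the final answer.)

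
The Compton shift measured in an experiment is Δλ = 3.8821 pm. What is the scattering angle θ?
126.87°

From the Compton formula Δλ = λ_C(1 - cos θ), we can solve for θ:

cos θ = 1 - Δλ/λ_C

Given:
- Δλ = 3.8821 pm
- λ_C = h/(m_e·c) ≈ 2.42631024 pm

cos θ = 1 - 3.8821/2.42631024
cos θ = 1 - 1.600001
cos θ = -0.600001

θ = arccos(-0.600001)
θ = 126.87°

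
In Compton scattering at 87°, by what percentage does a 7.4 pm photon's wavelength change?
31.0720%

Calculate the Compton shift:
Δλ = λ_C(1 - cos(87°))
Δλ = 2.4263 × (1 - cos(87°))
Δλ = 2.4263 × 0.9477
Δλ = 2.2993 pm

Percentage change:
(Δλ/λ₀) × 100 = (2.2993/7.4) × 100
= 31.0720%

(Intermediate values are shown rounded; full precision is carried through to the final answer.)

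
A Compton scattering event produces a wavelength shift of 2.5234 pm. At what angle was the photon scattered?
92.29°

From the Compton formula Δλ = λ_C(1 - cos θ), we can solve for θ:

cos θ = 1 - Δλ/λ_C

Given:
- Δλ = 2.5234 pm
- λ_C = h/(m_e·c) ≈ 2.42631024 pm

cos θ = 1 - 2.5234/2.42631024
cos θ = 1 - 1.040015
cos θ = -0.040015

θ = arccos(-0.040015)
θ = 92.29°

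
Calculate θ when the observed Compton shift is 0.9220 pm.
51.68°

From the Compton formula Δλ = λ_C(1 - cos θ), we can solve for θ:

cos θ = 1 - Δλ/λ_C

Given:
- Δλ = 0.9220 pm
- λ_C = h/(m_e·c) ≈ 2.42631024 pm

cos θ = 1 - 0.9220/2.42631024
cos θ = 1 - 0.380001
cos θ = 0.619999

θ = arccos(0.619999)
θ = 51.68°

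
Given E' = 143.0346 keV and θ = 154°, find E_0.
305.2999 keV

Convert final energy to wavelength (hc ≈ 1239.842 keV·pm):
λ' = hc/E' = 1239.842 / 143.0346 = 8.6681 pm

Calculate the Compton shift:
Δλ = λ_C(1 - cos(154°))
Δλ = 2.4263 × (1 - cos(154°))
Δλ = 4.6071 pm

Initial wavelength:
λ = λ' - Δλ = 8.6681 - 4.6071 = 4.0611 pm

Initial energy:
E = hc/λ = 1239.842 / 4.0611 = 305.2999 keV

(Intermediate values are shown rounded; full precision is carried through to the final answer.)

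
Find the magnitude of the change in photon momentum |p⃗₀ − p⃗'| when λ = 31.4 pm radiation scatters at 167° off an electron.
3.9159e-23 kg·m/s

Photon momentum magnitude is p = h/λ.

Initial momentum:
p₀ = h/λ = 6.6261e-34/3.1400e-11 = 2.1102e-23 kg·m/s

After scattering:
λ' = λ + Δλ = 31.4 + 4.7904 = 36.1904 pm
p' = h/λ' = 6.6261e-34/3.6190e-11 = 1.8309e-23 kg·m/s

Momentum is a vector; the scattered photon's direction makes angle θ = 167° with the incident direction. The magnitude of the vector change Δp⃗ = p⃗₀ − p⃗' is found from the law of cosines:
|Δp⃗|² = p₀² + p'² − 2p₀p'cos θ
|Δp⃗|² = (2.1102e-23)² + (1.8309e-23)² − 2·2.1102e-23·1.8309e-23·cos(167°)
|Δp⃗| = 3.9159e-23 kg·m/s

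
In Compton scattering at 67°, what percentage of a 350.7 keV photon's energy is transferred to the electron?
0.2949 (or 29.49%)

Calculate initial and final photon energies:

Initial: E₀ = 350.7 keV → λ₀ = 3.5353 pm
Compton shift: Δλ = 1.4783 pm
Final wavelength: λ' = 5.0136 pm
Final energy: E' = 247.2952 keV

Fractional energy loss:
(E₀ - E')/E₀ = (350.7000 - 247.2952)/350.7000
= 103.4048/350.7000
= 0.2949
= 29.49%

(Intermediate values are shown rounded; full precision is carried through to the final answer.)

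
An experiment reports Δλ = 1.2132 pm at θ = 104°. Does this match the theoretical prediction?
No, inconsistent

Calculate the expected shift for θ = 104°:

Δλ_expected = λ_C(1 - cos(104°))
Δλ_expected = 2.4263 × (1 - cos(104°))
Δλ_expected = 2.4263 × 1.2419
Δλ_expected = 3.0133 pm

Given shift: 1.2132 pm
Expected shift: 3.0133 pm
Difference: 1.8001 pm

The values do not match. The given shift corresponds to θ ≈ 60.0°, not 104°.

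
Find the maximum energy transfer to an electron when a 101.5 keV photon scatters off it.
28.8579 keV

Maximum energy transfer occurs at θ = 180° (backscattering).

Initial photon: E₀ = 101.5 keV → λ₀ = 12.2152 pm

Maximum Compton shift (at 180°):
Δλ_max = 2λ_C = 2 × 2.4263 = 4.8526 pm

Final wavelength:
λ' = 12.2152 + 4.8526 = 17.0678 pm

Minimum photon energy (maximum energy to electron):
E'_min = hc/λ' = 72.6421 keV

Maximum electron kinetic energy:
K_max = E₀ - E'_min = 101.5000 - 72.6421 = 28.8579 keV

(Intermediate values are shown rounded; full precision is carried through to the final answer.)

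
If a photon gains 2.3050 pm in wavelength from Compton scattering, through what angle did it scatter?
87.13°

From the Compton formula Δλ = λ_C(1 - cos θ), we can solve for θ:

cos θ = 1 - Δλ/λ_C

Given:
- Δλ = 2.3050 pm
- λ_C = h/(m_e·c) ≈ 2.42631024 pm

cos θ = 1 - 2.3050/2.42631024
cos θ = 1 - 0.950002
cos θ = 0.049998

θ = arccos(0.049998)
θ = 87.13°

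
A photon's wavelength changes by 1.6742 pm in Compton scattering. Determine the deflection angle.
71.94°

From the Compton formula Δλ = λ_C(1 - cos θ), we can solve for θ:

cos θ = 1 - Δλ/λ_C

Given:
- Δλ = 1.6742 pm
- λ_C = h/(m_e·c) ≈ 2.42631024 pm

cos θ = 1 - 1.6742/2.42631024
cos θ = 1 - 0.690019
cos θ = 0.309981

θ = arccos(0.309981)
θ = 71.94°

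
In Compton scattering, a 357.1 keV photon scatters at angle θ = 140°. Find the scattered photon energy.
159.8364 keV

First convert energy to wavelength:
λ = hc/E, with hc ≈ 1239.842 keV·pm (i.e. 1239.842 eV·nm)

For E = 357.1 keV = 357100 eV:
λ = 1239.842 keV·pm / 357.1 keV
λ = 3.4720 pm

Calculate the Compton shift:
Δλ = λ_C(1 - cos(140°)) = 2.4263 × 1.7660
Δλ = 4.2850 pm

Final wavelength:
λ' = 3.4720 + 4.2850 = 7.7569 pm

Final energy:
E' = hc/λ' = 1239.842 / 7.7569 = 159.8364 keV

(Intermediate values are shown rounded; full precision is carried through to the final answer.)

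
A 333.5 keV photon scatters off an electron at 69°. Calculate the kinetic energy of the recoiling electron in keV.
98.4350 keV

By energy conservation: K_e = E_initial - E_final

First find the scattered photon energy:
Initial wavelength: λ = hc/E = 3.7177 pm
Compton shift: Δλ = λ_C(1 - cos(69°)) = 1.5568 pm
Final wavelength: λ' = 3.7177 + 1.5568 = 5.2745 pm
Final photon energy: E' = hc/λ' = 235.0650 keV

Electron kinetic energy:
K_e = E - E' = 333.5000 - 235.0650 = 98.4350 keV

(Intermediate values are shown rounded; full precision is carried through to the final answer.)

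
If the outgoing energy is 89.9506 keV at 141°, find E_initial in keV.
130.8999 keV

Convert final energy to wavelength (hc ≈ 1239.842 keV·pm):
λ' = hc/E' = 1239.842 / 89.9506 = 13.7836 pm

Calculate the Compton shift:
Δλ = λ_C(1 - cos(141°))
Δλ = 2.4263 × (1 - cos(141°))
Δλ = 4.3119 pm

Initial wavelength:
λ = λ' - Δλ = 13.7836 - 4.3119 = 9.4717 pm

Initial energy:
E = hc/λ = 1239.842 / 9.4717 = 130.8999 keV

(Intermediate values are shown rounded; full precision is carried through to the final answer.)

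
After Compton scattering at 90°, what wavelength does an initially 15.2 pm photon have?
17.6263 pm

Using the Compton formula: λ' = λ + λ_C(1 − cos θ)

For θ = 90°, cos θ = 0 (exact) = 0.0000, so:
1 − cos 90° = 1 − (0) = 1.0000

Δλ = λ_C × 1.0000 = 2.4263 × 1.0000 = 2.4263 pm

λ' = 15.2 + 2.4263 = 17.6263 pm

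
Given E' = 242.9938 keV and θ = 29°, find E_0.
258.4001 keV

Convert final energy to wavelength (hc ≈ 1239.842 keV·pm):
λ' = hc/E' = 1239.842 / 242.9938 = 5.1024 pm

Calculate the Compton shift:
Δλ = λ_C(1 - cos(29°))
Δλ = 2.4263 × (1 - cos(29°))
Δλ = 0.3042 pm

Initial wavelength:
λ = λ' - Δλ = 5.1024 - 0.3042 = 4.7981 pm

Initial energy:
E = hc/λ = 1239.842 / 4.7981 = 258.4001 keV

(Intermediate values are shown rounded; full precision is carried through to the final answer.)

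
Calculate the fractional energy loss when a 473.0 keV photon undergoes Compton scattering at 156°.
0.6392 (or 63.92%)

Calculate initial and final photon energies:

Initial: E₀ = 473.0 keV → λ₀ = 2.6212 pm
Compton shift: Δλ = 4.6429 pm
Final wavelength: λ' = 7.2641 pm
Final energy: E' = 170.6811 keV

Fractional energy loss:
(E₀ - E')/E₀ = (473.0000 - 170.6811)/473.0000
= 302.3189/473.0000
= 0.6392
= 63.92%

(Intermediate values are shown rounded; full precision is carried through to the final answer.)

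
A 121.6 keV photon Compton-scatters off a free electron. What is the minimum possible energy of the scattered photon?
82.3887 keV (at θ = 180°)

The scattered photon has minimum energy when its wavelength is maximum, i.e., when the Compton shift Δλ = λ_C(1 − cos θ) is maximum. This occurs at θ = 180° (backscattering), giving Δλ_max = 2λ_C = 4.8526 pm.

Initial wavelength: λ₀ = hc/E₀ = 10.1961 pm
Maximum final wavelength: λ'_max = λ₀ + 2λ_C = 10.1961 + 4.8526 = 15.0487 pm
Minimum final energy: E'_min = hc/λ'_max = 82.3887 keV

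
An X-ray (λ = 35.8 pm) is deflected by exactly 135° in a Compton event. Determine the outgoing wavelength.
39.9420 pm

Using the Compton formula: λ' = λ + λ_C(1 − cos θ)

For θ = 135°, cos θ = -√2/2 (exact) ≈ -0.7071, so:
1 − cos 135° = 1 − (-√2/2) ≈ 1.7071

Δλ = λ_C × 1.7071 = 2.4263 × 1.7071 = 4.1420 pm

λ' = 35.8 + 4.1420 = 39.9420 pm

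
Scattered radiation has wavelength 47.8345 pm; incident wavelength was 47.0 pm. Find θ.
49.00°

First find the wavelength shift:
Δλ = λ' - λ = 47.8345 - 47.0 = 0.8345 pm

Using Δλ = λ_C(1 - cos θ), with λ_C = h/(m_e·c) ≈ 2.42631024 pm:
cos θ = 1 - Δλ/λ_C
cos θ = 1 - 0.8345/2.42631024
cos θ = 0.656062

θ = arccos(0.656062)
θ = 49.00°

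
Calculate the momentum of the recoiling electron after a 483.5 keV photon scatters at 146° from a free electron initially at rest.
3.4098e-22 kg·m/s

The electron is initially at rest, so by conservation of momentum:
p⃗_e = p⃗₀ − p⃗'  (incident photon momentum minus scattered photon momentum)

Photon momentum magnitudes (p = h/λ = E/c):
λ₀ = hc/E₀ = 2.5643 pm → p₀ = h/λ₀ = 2.5840e-22 kg·m/s
Δλ = λ_C(1 − cos 146°) = 4.4378 pm
λ' = 7.0021 pm → p' = h/λ' = 9.4630e-23 kg·m/s

The scattered photon makes angle θ = 146° with the incident direction, so by the law of cosines:
|p⃗_e|² = p₀² + p'² − 2p₀p'cos θ
|p⃗_e|² = (2.5840e-22)² + (9.4630e-23)² − 2·2.5840e-22·9.4630e-23·cos(146°)
|p⃗_e| = 3.4098e-22 kg·m/s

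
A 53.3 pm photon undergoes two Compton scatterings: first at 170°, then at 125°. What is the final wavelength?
61.9337 pm

Apply Compton shift twice:

First scattering at θ₁ = 170°:
Δλ₁ = λ_C(1 - cos(170°))
Δλ₁ = 2.4263 × 1.9848
Δλ₁ = 4.8158 pm

After first scattering:
λ₁ = 53.3 + 4.8158 = 58.1158 pm

Second scattering at θ₂ = 125°:
Δλ₂ = λ_C(1 - cos(125°))
Δλ₂ = 2.4263 × 1.5736
Δλ₂ = 3.8180 pm

Final wavelength:
λ₂ = 58.1158 + 3.8180 = 61.9337 pm

Total shift: Δλ_total = 4.8158 + 3.8180 = 8.6337 pm

(Intermediate values are shown rounded; full precision is carried through to the final answer.)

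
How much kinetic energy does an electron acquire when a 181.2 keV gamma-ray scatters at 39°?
13.2705 keV

By energy conservation: K_e = E_initial - E_final

First find the scattered photon energy:
Initial wavelength: λ = hc/E = 6.8424 pm
Compton shift: Δλ = λ_C(1 - cos(39°)) = 0.5407 pm
Final wavelength: λ' = 6.8424 + 0.5407 = 7.3831 pm
Final photon energy: E' = hc/λ' = 167.9295 keV

Electron kinetic energy:
K_e = E - E' = 181.2000 - 167.9295 = 13.2705 keV

(Intermediate values are shown rounded; full precision is carried through to the final answer.)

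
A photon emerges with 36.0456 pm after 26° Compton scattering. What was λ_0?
35.8000 pm

From λ' = λ + Δλ, we have λ = λ' - Δλ

First calculate the Compton shift:
Δλ = λ_C(1 - cos θ)
Δλ = 2.4263 × (1 - cos(26°))
Δλ = 2.4263 × 0.1012
Δλ = 0.2456 pm

Initial wavelength:
λ = λ' - Δλ
λ = 36.0456 - 0.2456
λ = 35.8000 pm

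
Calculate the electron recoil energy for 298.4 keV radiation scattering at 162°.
158.9169 keV

By energy conservation: K_e = E_initial - E_final

First find the scattered photon energy:
Initial wavelength: λ = hc/E = 4.1550 pm
Compton shift: Δλ = λ_C(1 - cos(162°)) = 4.7339 pm
Final wavelength: λ' = 4.1550 + 4.7339 = 8.8888 pm
Final photon energy: E' = hc/λ' = 139.4831 keV

Electron kinetic energy:
K_e = E - E' = 298.4000 - 139.4831 = 158.9169 keV

(Intermediate values are shown rounded; full precision is carried through to the final answer.)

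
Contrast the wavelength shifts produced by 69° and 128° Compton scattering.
128° produces the larger shift by a factor of 2.518

Calculate both shifts using Δλ = λ_C(1 - cos θ):

For θ₁ = 69°:
Δλ₁ = 2.4263 × (1 - cos(69°))
Δλ₁ = 2.4263 × 0.6416
Δλ₁ = 1.5568 pm

For θ₂ = 128°:
Δλ₂ = 2.4263 × (1 - cos(128°))
Δλ₂ = 2.4263 × 1.6157
Δλ₂ = 3.9201 pm

The 128° angle produces the larger shift.
Ratio: 3.9201/1.5568 = 2.518

(Intermediate values are shown rounded; full precision is carried through to the final answer.)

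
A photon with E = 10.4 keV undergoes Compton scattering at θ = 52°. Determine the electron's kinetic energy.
0.0807 keV

By energy conservation: K_e = E_initial - E_final

First find the scattered photon energy:
Initial wavelength: λ = hc/E = 119.2156 pm
Compton shift: Δλ = λ_C(1 - cos(52°)) = 0.9325 pm
Final wavelength: λ' = 119.2156 + 0.9325 = 120.1481 pm
Final photon energy: E' = hc/λ' = 10.3193 keV

Electron kinetic energy:
K_e = E - E' = 10.4000 - 10.3193 = 0.0807 keV

(Intermediate values are shown rounded; full precision is carried through to the final answer.)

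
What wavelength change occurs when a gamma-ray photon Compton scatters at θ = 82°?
2.0886 pm

Using the Compton scattering formula:
Δλ = λ_C(1 - cos θ)

where λ_C = h/(m_e·c) ≈ 2.4263 pm is the Compton wavelength of an electron.

For θ = 82°:
cos(82°) = 0.1392
1 - cos(82°) = 0.8608

Δλ = 2.4263 × 0.8608
Δλ = 2.0886 pm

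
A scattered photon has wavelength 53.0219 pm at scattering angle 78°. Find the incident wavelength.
51.1000 pm

From λ' = λ + Δλ, we have λ = λ' - Δλ

First calculate the Compton shift:
Δλ = λ_C(1 - cos θ)
Δλ = 2.4263 × (1 - cos(78°))
Δλ = 2.4263 × 0.7921
Δλ = 1.9219 pm

Initial wavelength:
λ = λ' - Δλ
λ = 53.0219 - 1.9219
λ = 51.1000 pm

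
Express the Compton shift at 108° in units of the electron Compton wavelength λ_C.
1.3090 λ_C

The Compton shift formula is:
Δλ = λ_C(1 - cos θ)

Dividing both sides by λ_C:
Δλ/λ_C = 1 - cos θ

For θ = 108°:
Δλ/λ_C = 1 - cos(108°)
Δλ/λ_C = 1 - -0.3090
Δλ/λ_C = 1.3090

This means the shift is 1.3090 × λ_C = 3.1761 pm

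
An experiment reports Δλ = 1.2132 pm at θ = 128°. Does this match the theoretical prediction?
No, inconsistent

Calculate the expected shift for θ = 128°:

Δλ_expected = λ_C(1 - cos(128°))
Δλ_expected = 2.4263 × (1 - cos(128°))
Δλ_expected = 2.4263 × 1.6157
Δλ_expected = 3.9201 pm

Given shift: 1.2132 pm
Expected shift: 3.9201 pm
Difference: 2.7069 pm

The values do not match. The given shift corresponds to θ ≈ 60.0°, not 128°.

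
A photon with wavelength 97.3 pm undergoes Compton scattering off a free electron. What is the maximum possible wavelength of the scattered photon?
102.1526 pm (at θ = 180°)

The Compton shift is Δλ = λ_C(1 − cos θ).

Since cos θ ranges from −1 to 1, the factor (1 − cos θ) ranges from 0 to 2; the maximum shift occurs at θ = 180° (backscattering):
Δλ_max = 2λ_C = 2 × 2.4263 pm = 4.8526 pm

Maximum scattered wavelength:
λ'_max = λ₀ + Δλ_max = 97.3 + 4.8526 = 102.1526 pm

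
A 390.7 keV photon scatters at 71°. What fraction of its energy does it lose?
0.3402 (or 34.02%)

Calculate initial and final photon energies:

Initial: E₀ = 390.7 keV → λ₀ = 3.1734 pm
Compton shift: Δλ = 1.6364 pm
Final wavelength: λ' = 4.8098 pm
Final energy: E' = 257.7759 keV

Fractional energy loss:
(E₀ - E')/E₀ = (390.7000 - 257.7759)/390.7000
= 132.9241/390.7000
= 0.3402
= 34.02%

(Intermediate values are shown rounded; full precision is carried through to the final answer.)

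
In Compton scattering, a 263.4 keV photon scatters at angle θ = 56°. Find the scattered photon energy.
214.6316 keV

First convert energy to wavelength:
λ = hc/E, with hc ≈ 1239.842 keV·pm (i.e. 1239.842 eV·nm)

For E = 263.4 keV = 263400 eV:
λ = 1239.842 keV·pm / 263.4 keV
λ = 4.7071 pm

Calculate the Compton shift:
Δλ = λ_C(1 - cos(56°)) = 2.4263 × 0.4408
Δλ = 1.0695 pm

Final wavelength:
λ' = 4.7071 + 1.0695 = 5.7766 pm

Final energy:
E' = hc/λ' = 1239.842 / 5.7766 = 214.6316 keV

(Intermediate values are shown rounded; full precision is carried through to the final answer.)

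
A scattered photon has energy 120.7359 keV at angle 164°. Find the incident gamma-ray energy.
224.9999 keV

Convert final energy to wavelength (hc ≈ 1239.842 keV·pm):
λ' = hc/E' = 1239.842 / 120.7359 = 10.2690 pm

Calculate the Compton shift:
Δλ = λ_C(1 - cos(164°))
Δλ = 2.4263 × (1 - cos(164°))
Δλ = 4.7586 pm

Initial wavelength:
λ = λ' - Δλ = 10.2690 - 4.7586 = 5.5104 pm

Initial energy:
E = hc/λ = 1239.842 / 5.5104 = 224.9999 keV

(Intermediate values are shown rounded; full precision is carried through to the final answer.)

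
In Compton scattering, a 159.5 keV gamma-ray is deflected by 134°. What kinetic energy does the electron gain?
55.1807 keV

By energy conservation: K_e = E_initial - E_final

First find the scattered photon energy:
Initial wavelength: λ = hc/E = 7.7733 pm
Compton shift: Δλ = λ_C(1 - cos(134°)) = 4.1118 pm
Final wavelength: λ' = 7.7733 + 4.1118 = 11.8851 pm
Final photon energy: E' = hc/λ' = 104.3193 keV

Electron kinetic energy:
K_e = E - E' = 159.5000 - 104.3193 = 55.1807 keV

(Intermediate values are shown rounded; full precision is carried through to the final answer.)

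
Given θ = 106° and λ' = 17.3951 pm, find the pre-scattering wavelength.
14.3000 pm

From λ' = λ + Δλ, we have λ = λ' - Δλ

First calculate the Compton shift:
Δλ = λ_C(1 - cos θ)
Δλ = 2.4263 × (1 - cos(106°))
Δλ = 2.4263 × 1.2756
Δλ = 3.0951 pm

Initial wavelength:
λ = λ' - Δλ
λ = 17.3951 - 3.0951
λ = 14.3000 pm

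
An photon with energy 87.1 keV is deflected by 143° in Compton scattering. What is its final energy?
66.6627 keV

First convert energy to wavelength:
λ = hc/E, with hc ≈ 1239.842 keV·pm (i.e. 1239.842 eV·nm)

For E = 87.1 keV = 87100 eV:
λ = 1239.842 keV·pm / 87.1 keV
λ = 14.2347 pm

Calculate the Compton shift:
Δλ = λ_C(1 - cos(143°)) = 2.4263 × 1.7986
Δλ = 4.3640 pm

Final wavelength:
λ' = 14.2347 + 4.3640 = 18.5987 pm

Final energy:
E' = hc/λ' = 1239.842 / 18.5987 = 66.6627 keV

(Intermediate values are shown rounded; full precision is carried through to the final answer.)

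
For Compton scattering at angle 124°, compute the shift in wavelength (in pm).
3.7831 pm

Using the Compton scattering formula:
Δλ = λ_C(1 - cos θ)

where λ_C = h/(m_e·c) ≈ 2.4263 pm is the Compton wavelength of an electron.

For θ = 124°:
cos(124°) = -0.5592
1 - cos(124°) = 1.5592

Δλ = 2.4263 × 1.5592
Δλ = 3.7831 pm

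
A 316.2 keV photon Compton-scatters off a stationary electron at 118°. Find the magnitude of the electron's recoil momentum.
2.2457e-22 kg·m/s

The electron is initially at rest, so by conservation of momentum:
p⃗_e = p⃗₀ − p⃗'  (incident photon momentum minus scattered photon momentum)

Photon momentum magnitudes (p = h/λ = E/c):
λ₀ = hc/E₀ = 3.9211 pm → p₀ = h/λ₀ = 1.6899e-22 kg·m/s
Δλ = λ_C(1 − cos 118°) = 3.5654 pm
λ' = 7.4865 pm → p' = h/λ' = 8.8507e-23 kg·m/s

The scattered photon makes angle θ = 118° with the incident direction, so by the law of cosines:
|p⃗_e|² = p₀² + p'² − 2p₀p'cos θ
|p⃗_e|² = (1.6899e-22)² + (8.8507e-23)² − 2·1.6899e-22·8.8507e-23·cos(118°)
|p⃗_e| = 2.2457e-22 kg·m/s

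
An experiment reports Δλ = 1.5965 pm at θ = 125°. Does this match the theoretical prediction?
No, inconsistent

Calculate the expected shift for θ = 125°:

Δλ_expected = λ_C(1 - cos(125°))
Δλ_expected = 2.4263 × (1 - cos(125°))
Δλ_expected = 2.4263 × 1.5736
Δλ_expected = 3.8180 pm

Given shift: 1.5965 pm
Expected shift: 3.8180 pm
Difference: 2.2215 pm

The values do not match. The given shift corresponds to θ ≈ 70.0°, not 125°.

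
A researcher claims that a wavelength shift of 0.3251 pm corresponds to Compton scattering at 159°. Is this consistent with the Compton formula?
No, inconsistent

Calculate the expected shift for θ = 159°:

Δλ_expected = λ_C(1 - cos(159°))
Δλ_expected = 2.4263 × (1 - cos(159°))
Δλ_expected = 2.4263 × 1.9336
Δλ_expected = 4.6915 pm

Given shift: 0.3251 pm
Expected shift: 4.6915 pm
Difference: 4.3664 pm

The values do not match. The given shift corresponds to θ ≈ 30.0°, not 159°.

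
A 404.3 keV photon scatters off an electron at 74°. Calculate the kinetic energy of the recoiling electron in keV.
147.2936 keV

By energy conservation: K_e = E_initial - E_final

First find the scattered photon energy:
Initial wavelength: λ = hc/E = 3.0666 pm
Compton shift: Δλ = λ_C(1 - cos(74°)) = 1.7575 pm
Final wavelength: λ' = 3.0666 + 1.7575 = 4.8242 pm
Final photon energy: E' = hc/λ' = 257.0064 keV

Electron kinetic energy:
K_e = E - E' = 404.3000 - 257.0064 = 147.2936 keV

(Intermediate values are shown rounded; full precision is carried through to the final answer.)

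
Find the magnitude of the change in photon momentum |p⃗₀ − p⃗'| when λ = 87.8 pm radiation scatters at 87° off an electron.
1.0258e-23 kg·m/s

Photon momentum magnitude is p = h/λ.

Initial momentum:
p₀ = h/λ = 6.6261e-34/8.7800e-11 = 7.5468e-24 kg·m/s

After scattering:
λ' = λ + Δλ = 87.8 + 2.2993 = 90.0993 pm
p' = h/λ' = 6.6261e-34/9.0099e-11 = 7.3542e-24 kg·m/s

Momentum is a vector; the scattered photon's direction makes angle θ = 87° with the incident direction. The magnitude of the vector change Δp⃗ = p⃗₀ − p⃗' is found from the law of cosines:
|Δp⃗|² = p₀² + p'² − 2p₀p'cos θ
|Δp⃗|² = (7.5468e-24)² + (7.3542e-24)² − 2·7.5468e-24·7.3542e-24·cos(87°)
|Δp⃗| = 1.0258e-23 kg·m/s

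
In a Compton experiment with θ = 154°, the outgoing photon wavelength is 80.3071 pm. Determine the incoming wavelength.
75.7000 pm

From λ' = λ + Δλ, we have λ = λ' - Δλ

First calculate the Compton shift:
Δλ = λ_C(1 - cos θ)
Δλ = 2.4263 × (1 - cos(154°))
Δλ = 2.4263 × 1.8988
Δλ = 4.6071 pm

Initial wavelength:
λ = λ' - Δλ
λ = 80.3071 - 4.6071
λ = 75.7000 pm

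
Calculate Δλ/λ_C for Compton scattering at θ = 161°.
1.9455 λ_C

The Compton shift formula is:
Δλ = λ_C(1 - cos θ)

Dividing both sides by λ_C:
Δλ/λ_C = 1 - cos θ

For θ = 161°:
Δλ/λ_C = 1 - cos(161°)
Δλ/λ_C = 1 - -0.9455
Δλ/λ_C = 1.9455

This means the shift is 1.9455 × λ_C = 4.7204 pm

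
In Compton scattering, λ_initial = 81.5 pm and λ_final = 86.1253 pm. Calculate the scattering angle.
155.00°

First find the wavelength shift:
Δλ = λ' - λ = 86.1253 - 81.5 = 4.6253 pm

Using Δλ = λ_C(1 - cos θ), with λ_C = h/(m_e·c) ≈ 2.42631024 pm:
cos θ = 1 - Δλ/λ_C
cos θ = 1 - 4.6253/2.42631024
cos θ = -0.906310

θ = arccos(-0.906310)
θ = 155.00°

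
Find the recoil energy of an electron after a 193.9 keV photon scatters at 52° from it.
24.6789 keV

By energy conservation: K_e = E_initial - E_final

First find the scattered photon energy:
Initial wavelength: λ = hc/E = 6.3942 pm
Compton shift: Δλ = λ_C(1 - cos(52°)) = 0.9325 pm
Final wavelength: λ' = 6.3942 + 0.9325 = 7.3268 pm
Final photon energy: E' = hc/λ' = 169.2211 keV

Electron kinetic energy:
K_e = E - E' = 193.9000 - 169.2211 = 24.6789 keV

(Intermediate values are shown rounded; full precision is carried through to the final answer.)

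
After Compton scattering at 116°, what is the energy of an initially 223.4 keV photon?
137.1536 keV

First convert energy to wavelength:
λ = hc/E, with hc ≈ 1239.842 keV·pm (i.e. 1239.842 eV·nm)

For E = 223.4 keV = 223400 eV:
λ = 1239.842 keV·pm / 223.4 keV
λ = 5.5499 pm

Calculate the Compton shift:
Δλ = λ_C(1 - cos(116°)) = 2.4263 × 1.4384
Δλ = 3.4899 pm

Final wavelength:
λ' = 5.5499 + 3.4899 = 9.0398 pm

Final energy:
E' = hc/λ' = 1239.842 / 9.0398 = 137.1536 keV

(Intermediate values are shown rounded; full precision is carried through to the final answer.)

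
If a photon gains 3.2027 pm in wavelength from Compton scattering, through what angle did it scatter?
108.66°

From the Compton formula Δλ = λ_C(1 - cos θ), we can solve for θ:

cos θ = 1 - Δλ/λ_C

Given:
- Δλ = 3.2027 pm
- λ_C = h/(m_e·c) ≈ 2.42631024 pm

cos θ = 1 - 3.2027/2.42631024
cos θ = 1 - 1.319988
cos θ = -0.319988

θ = arccos(-0.319988)
θ = 108.66°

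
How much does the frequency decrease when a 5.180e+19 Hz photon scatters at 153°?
2.291e+19 Hz (decrease)

Convert frequency to wavelength (c = 299792458 m/s):
λ₀ = c/f₀ = 299792458/5.180e+19 = 5.7874992e-12 m = 5.7875 pm

Calculate Compton shift:
Δλ = λ_C(1 - cos(153°)) = 4.5882 pm

Final wavelength:
λ' = λ₀ + Δλ = 5.7875 + 4.5882 = 10.3757 pm

Final frequency:
f' = c/λ' = 299792458/1.0375668e-11 = 2.8893799e+19 Hz

Frequency shift (decrease):
Δf = f₀ - f' = 5.180e+19 - 2.8893799e+19 = 2.291e+19 Hz

(Intermediate values are shown rounded; full precision is carried through to the final answer.)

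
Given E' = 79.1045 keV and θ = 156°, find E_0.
112.4001 keV

Convert final energy to wavelength (hc ≈ 1239.842 keV·pm):
λ' = hc/E' = 1239.842 / 79.1045 = 15.6735 pm

Calculate the Compton shift:
Δλ = λ_C(1 - cos(156°))
Δλ = 2.4263 × (1 - cos(156°))
Δλ = 4.6429 pm

Initial wavelength:
λ = λ' - Δλ = 15.6735 - 4.6429 = 11.0306 pm

Initial energy:
E = hc/λ = 1239.842 / 11.0306 = 112.4001 keV

(Intermediate values are shown rounded; full precision is carried through to the final answer.)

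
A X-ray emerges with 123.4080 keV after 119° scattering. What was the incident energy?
192.4001 keV

Convert final energy to wavelength (hc ≈ 1239.842 keV·pm):
λ' = hc/E' = 1239.842 / 123.4080 = 10.0467 pm

Calculate the Compton shift:
Δλ = λ_C(1 - cos(119°))
Δλ = 2.4263 × (1 - cos(119°))
Δλ = 3.6026 pm

Initial wavelength:
λ = λ' - Δλ = 10.0467 - 3.6026 = 6.4441 pm

Initial energy:
E = hc/λ = 1239.842 / 6.4441 = 192.4001 keV

(Intermediate values are shown rounded; full precision is carried through to the final answer.)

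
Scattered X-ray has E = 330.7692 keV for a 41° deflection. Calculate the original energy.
393.2000 keV

Convert final energy to wavelength (hc ≈ 1239.842 keV·pm):
λ' = hc/E' = 1239.842 / 330.7692 = 3.7484 pm

Calculate the Compton shift:
Δλ = λ_C(1 - cos(41°))
Δλ = 2.4263 × (1 - cos(41°))
Δλ = 0.5952 pm

Initial wavelength:
λ = λ' - Δλ = 3.7484 - 0.5952 = 3.1532 pm

Initial energy:
E = hc/λ = 1239.842 / 3.1532 = 393.2000 keV

(Intermediate values are shown rounded; full precision is carried through to the final answer.)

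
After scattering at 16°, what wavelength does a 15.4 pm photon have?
15.4940 pm

Using the Compton scattering formula:
λ' = λ + Δλ = λ + λ_C(1 - cos θ)

Given:
- Initial wavelength λ = 15.4 pm
- Scattering angle θ = 16°
- Compton wavelength λ_C ≈ 2.4263 pm

Calculate the shift:
Δλ = 2.4263 × (1 - cos(16°))
Δλ = 2.4263 × 0.0387
Δλ = 0.0940 pm

Final wavelength:
λ' = 15.4 + 0.0940 = 15.4940 pm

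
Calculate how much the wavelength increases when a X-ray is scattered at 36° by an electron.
0.4634 pm

Using the Compton scattering formula:
Δλ = λ_C(1 - cos θ)

where λ_C = h/(m_e·c) ≈ 2.4263 pm is the Compton wavelength of an electron.

For θ = 36°:
cos(36°) = 0.8090
1 - cos(36°) = 0.1910

Δλ = 2.4263 × 0.1910
Δλ = 0.4634 pm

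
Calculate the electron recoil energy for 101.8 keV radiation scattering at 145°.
27.0793 keV

By energy conservation: K_e = E_initial - E_final

First find the scattered photon energy:
Initial wavelength: λ = hc/E = 12.1792 pm
Compton shift: Δλ = λ_C(1 - cos(145°)) = 4.4138 pm
Final wavelength: λ' = 12.1792 + 4.4138 = 16.5930 pm
Final photon energy: E' = hc/λ' = 74.7207 keV

Electron kinetic energy:
K_e = E - E' = 101.8000 - 74.7207 = 27.0793 keV

(Intermediate values are shown rounded; full precision is carried through to the final answer.)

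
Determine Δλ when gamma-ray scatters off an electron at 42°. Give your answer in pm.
0.6232 pm

Using the Compton scattering formula:
Δλ = λ_C(1 - cos θ)

where λ_C = h/(m_e·c) ≈ 2.4263 pm is the Compton wavelength of an electron.

For θ = 42°:
cos(42°) = 0.7431
1 - cos(42°) = 0.2569

Δλ = 2.4263 × 0.2569
Δλ = 0.6232 pm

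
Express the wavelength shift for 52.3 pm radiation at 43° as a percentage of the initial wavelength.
1.2463%

Calculate the Compton shift:
Δλ = λ_C(1 - cos(43°))
Δλ = 2.4263 × (1 - cos(43°))
Δλ = 2.4263 × 0.2686
Δλ = 0.6518 pm

Percentage change:
(Δλ/λ₀) × 100 = (0.6518/52.3) × 100
= 1.2463%

(Intermediate values are shown rounded; full precision is carried through to the final answer.)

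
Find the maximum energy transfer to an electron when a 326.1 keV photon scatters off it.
182.8427 keV

Maximum energy transfer occurs at θ = 180° (backscattering).

Initial photon: E₀ = 326.1 keV → λ₀ = 3.8020 pm

Maximum Compton shift (at 180°):
Δλ_max = 2λ_C = 2 × 2.4263 = 4.8526 pm

Final wavelength:
λ' = 3.8020 + 4.8526 = 8.6547 pm

Minimum photon energy (maximum energy to electron):
E'_min = hc/λ' = 143.2573 keV

Maximum electron kinetic energy:
K_max = E₀ - E'_min = 326.1000 - 143.2573 = 182.8427 keV

(Intermediate values are shown rounded; full precision is carried through to the final answer.)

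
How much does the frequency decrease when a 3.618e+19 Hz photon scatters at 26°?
1.041e+18 Hz (decrease)

Convert frequency to wavelength (c = 299792458 m/s):
λ₀ = c/f₀ = 299792458/3.618e+19 = 8.2861376e-12 m = 8.2861 pm

Calculate Compton shift:
Δλ = λ_C(1 - cos(26°)) = 0.2456 pm

Final wavelength:
λ' = λ₀ + Δλ = 8.2861 + 0.2456 = 8.5317 pm

Final frequency:
f' = c/λ' = 299792458/8.5316946e-12 = 3.5138677e+19 Hz

Frequency shift (decrease):
Δf = f₀ - f' = 3.618e+19 - 3.5138677e+19 = 1.041e+18 Hz

(Intermediate values are shown rounded; full precision is carried through to the final answer.)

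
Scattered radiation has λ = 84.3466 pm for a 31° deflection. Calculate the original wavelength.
84.0000 pm

From λ' = λ + Δλ, we have λ = λ' - Δλ

First calculate the Compton shift:
Δλ = λ_C(1 - cos θ)
Δλ = 2.4263 × (1 - cos(31°))
Δλ = 2.4263 × 0.1428
Δλ = 0.3466 pm

Initial wavelength:
λ = λ' - Δλ
λ = 84.3466 - 0.3466
λ = 84.0000 pm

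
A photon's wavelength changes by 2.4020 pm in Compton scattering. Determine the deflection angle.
89.43°

From the Compton formula Δλ = λ_C(1 - cos θ), we can solve for θ:

cos θ = 1 - Δλ/λ_C

Given:
- Δλ = 2.4020 pm
- λ_C = h/(m_e·c) ≈ 2.42631024 pm

cos θ = 1 - 2.4020/2.42631024
cos θ = 1 - 0.989981
cos θ = 0.010019

θ = arccos(0.010019)
θ = 89.43°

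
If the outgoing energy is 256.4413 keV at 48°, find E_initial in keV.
307.5000 keV

Convert final energy to wavelength (hc ≈ 1239.842 keV·pm):
λ' = hc/E' = 1239.842 / 256.4413 = 4.8348 pm

Calculate the Compton shift:
Δλ = λ_C(1 - cos(48°))
Δλ = 2.4263 × (1 - cos(48°))
Δλ = 0.8028 pm

Initial wavelength:
λ = λ' - Δλ = 4.8348 - 0.8028 = 4.0320 pm

Initial energy:
E = hc/λ = 1239.842 / 4.0320 = 307.5000 keV

(Intermediate values are shown rounded; full precision is carried through to the final answer.)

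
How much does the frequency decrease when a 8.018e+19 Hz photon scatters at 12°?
1.121e+18 Hz (decrease)

Convert frequency to wavelength (c = 299792458 m/s):
λ₀ = c/f₀ = 299792458/8.018e+19 = 3.7389930e-12 m = 3.7390 pm

Calculate Compton shift:
Δλ = λ_C(1 - cos(12°)) = 0.0530 pm

Final wavelength:
λ' = λ₀ + Δλ = 3.7390 + 0.0530 = 3.7920 pm

Final frequency:
f' = c/λ' = 299792458/3.7920137e-12 = 7.9058907e+19 Hz

Frequency shift (decrease):
Δf = f₀ - f' = 8.018e+19 - 7.9058907e+19 = 1.121e+18 Hz

(Intermediate values are shown rounded; full precision is carried through to the final answer.)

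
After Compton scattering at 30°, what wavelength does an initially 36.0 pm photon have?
36.3251 pm

Using the Compton formula: λ' = λ + λ_C(1 − cos θ)

For θ = 30°, cos θ = √3/2 (exact) ≈ 0.8660, so:
1 − cos 30° = 1 − (√3/2) ≈ 0.1340

Δλ = λ_C × 0.1340 = 2.4263 × 0.1340 = 0.3251 pm

λ' = 36.0 + 0.3251 = 36.3251 pm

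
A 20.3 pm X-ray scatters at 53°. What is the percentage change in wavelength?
4.7592%

Calculate the Compton shift:
Δλ = λ_C(1 - cos(53°))
Δλ = 2.4263 × (1 - cos(53°))
Δλ = 2.4263 × 0.3982
Δλ = 0.9661 pm

Percentage change:
(Δλ/λ₀) × 100 = (0.9661/20.3) × 100
= 4.7592%

(Intermediate values are shown rounded; full precision is carried through to the final answer.)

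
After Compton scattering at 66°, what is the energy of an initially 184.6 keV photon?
152.0195 keV

First convert energy to wavelength:
λ = hc/E, with hc ≈ 1239.842 keV·pm (i.e. 1239.842 eV·nm)

For E = 184.6 keV = 184600 eV:
λ = 1239.842 keV·pm / 184.6 keV
λ = 6.7164 pm

Calculate the Compton shift:
Δλ = λ_C(1 - cos(66°)) = 2.4263 × 0.5933
Δλ = 1.4394 pm

Final wavelength:
λ' = 6.7164 + 1.4394 = 8.1558 pm

Final energy:
E' = hc/λ' = 1239.842 / 8.1558 = 152.0195 keV

(Intermediate values are shown rounded; full precision is carried through to the final answer.)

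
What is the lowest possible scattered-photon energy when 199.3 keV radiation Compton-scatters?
111.9637 keV (at θ = 180°)

The scattered photon has minimum energy when its wavelength is maximum, i.e., when the Compton shift Δλ = λ_C(1 − cos θ) is maximum. This occurs at θ = 180° (backscattering), giving Δλ_max = 2λ_C = 4.8526 pm.

Initial wavelength: λ₀ = hc/E₀ = 6.2210 pm
Maximum final wavelength: λ'_max = λ₀ + 2λ_C = 6.2210 + 4.8526 = 11.0736 pm
Minimum final energy: E'_min = hc/λ'_max = 111.9637 keV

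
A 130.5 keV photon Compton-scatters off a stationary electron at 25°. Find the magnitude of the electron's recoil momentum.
2.9880e-23 kg·m/s

The electron is initially at rest, so by conservation of momentum:
p⃗_e = p⃗₀ − p⃗'  (incident photon momentum minus scattered photon momentum)

Photon momentum magnitudes (p = h/λ = E/c):
λ₀ = hc/E₀ = 9.5007 pm → p₀ = h/λ₀ = 6.9743e-23 kg·m/s
Δλ = λ_C(1 − cos 25°) = 0.2273 pm
λ' = 9.7280 pm → p' = h/λ' = 6.8113e-23 kg·m/s

The scattered photon makes angle θ = 25° with the incident direction, so by the law of cosines:
|p⃗_e|² = p₀² + p'² − 2p₀p'cos θ
|p⃗_e|² = (6.9743e-23)² + (6.8113e-23)² − 2·6.9743e-23·6.8113e-23·cos(25°)
|p⃗_e| = 2.9880e-23 kg·m/s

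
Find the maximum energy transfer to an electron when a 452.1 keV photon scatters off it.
288.8561 keV

Maximum energy transfer occurs at θ = 180° (backscattering).

Initial photon: E₀ = 452.1 keV → λ₀ = 2.7424 pm

Maximum Compton shift (at 180°):
Δλ_max = 2λ_C = 2 × 2.4263 = 4.8526 pm

Final wavelength:
λ' = 2.7424 + 4.8526 = 7.5950 pm

Minimum photon energy (maximum energy to electron):
E'_min = hc/λ' = 163.2439 keV

Maximum electron kinetic energy:
K_max = E₀ - E'_min = 452.1000 - 163.2439 = 288.8561 keV

(Intermediate values are shown rounded; full precision is carried through to the final answer.)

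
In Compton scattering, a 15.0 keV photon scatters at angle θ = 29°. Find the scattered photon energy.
14.9450 keV

First convert energy to wavelength:
λ = hc/E, with hc ≈ 1239.842 keV·pm (i.e. 1239.842 eV·nm)

For E = 15.0 keV = 15000 eV:
λ = 1239.842 keV·pm / 15.0 keV
λ = 82.6561 pm

Calculate the Compton shift:
Δλ = λ_C(1 - cos(29°)) = 2.4263 × 0.1254
Δλ = 0.3042 pm

Final wavelength:
λ' = 82.6561 + 0.3042 = 82.9603 pm

Final energy:
E' = hc/λ' = 1239.842 / 82.9603 = 14.9450 keV

(Intermediate values are shown rounded; full precision is carried through to the final answer.)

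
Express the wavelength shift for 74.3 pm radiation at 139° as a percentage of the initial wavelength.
5.7301%

Calculate the Compton shift:
Δλ = λ_C(1 - cos(139°))
Δλ = 2.4263 × (1 - cos(139°))
Δλ = 2.4263 × 1.7547
Δλ = 4.2575 pm

Percentage change:
(Δλ/λ₀) × 100 = (4.2575/74.3) × 100
= 5.7301%

(Intermediate values are shown rounded; full precision is carried through to the final answer.)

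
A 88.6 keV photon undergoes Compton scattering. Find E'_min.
65.7869 keV (at θ = 180°)

The scattered photon has minimum energy when its wavelength is maximum, i.e., when the Compton shift Δλ = λ_C(1 − cos θ) is maximum. This occurs at θ = 180° (backscattering), giving Δλ_max = 2λ_C = 4.8526 pm.

Initial wavelength: λ₀ = hc/E₀ = 13.9937 pm
Maximum final wavelength: λ'_max = λ₀ + 2λ_C = 13.9937 + 4.8526 = 18.8463 pm
Minimum final energy: E'_min = hc/λ'_max = 65.7869 keV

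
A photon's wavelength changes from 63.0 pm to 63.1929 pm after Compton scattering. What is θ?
23.00°

First find the wavelength shift:
Δλ = λ' - λ = 63.1929 - 63.0 = 0.1929 pm

Using Δλ = λ_C(1 - cos θ), with λ_C = h/(m_e·c) ≈ 2.42631024 pm:
cos θ = 1 - Δλ/λ_C
cos θ = 1 - 0.1929/2.42631024
cos θ = 0.920497

θ = arccos(0.920497)
θ = 23.00°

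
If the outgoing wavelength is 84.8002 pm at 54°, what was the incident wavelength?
83.8000 pm

From λ' = λ + Δλ, we have λ = λ' - Δλ

First calculate the Compton shift:
Δλ = λ_C(1 - cos θ)
Δλ = 2.4263 × (1 - cos(54°))
Δλ = 2.4263 × 0.4122
Δλ = 1.0002 pm

Initial wavelength:
λ = λ' - Δλ
λ = 84.8002 - 1.0002
λ = 83.8000 pm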